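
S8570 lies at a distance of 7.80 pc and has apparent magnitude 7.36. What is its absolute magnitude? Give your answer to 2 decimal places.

M = m − 5 log₁₀(d/10 pc) = 7.36 − 5 log₁₀(7.80/10)
  = 7.36 − 5 × -0.108 = 7.36 − -0.54 = 7.90.

7.90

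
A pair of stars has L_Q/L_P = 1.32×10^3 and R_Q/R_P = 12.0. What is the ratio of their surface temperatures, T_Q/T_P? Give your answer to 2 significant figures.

1.7

L ∝ R²T⁴ gives T ∝ (L/R²)^(1/4), so
T_Q/T_P = (1.32×10^3 / 12.0²)^(1/4) = (9.167)^(1/4) = 1.740.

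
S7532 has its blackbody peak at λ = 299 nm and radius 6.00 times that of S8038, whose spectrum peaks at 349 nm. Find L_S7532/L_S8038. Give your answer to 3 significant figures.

66.8

Wien's law gives T ∝ 1/λ_max, so T_S7532/T_S8038 = λ_S8038/λ_S7532 = 349/299 = 1.167.
Then L ∝ R²T⁴ gives L_S7532/L_S8038 = (6.00)² × (1.167)⁴ = 36.00 × 1.856 = 66.82.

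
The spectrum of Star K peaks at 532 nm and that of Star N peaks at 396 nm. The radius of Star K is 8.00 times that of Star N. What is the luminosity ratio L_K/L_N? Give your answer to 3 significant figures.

Wien's law gives T ∝ 1/λ_max, so T_K/T_N = λ_N/λ_K = 396/532 = 0.7444.
Then L ∝ R²T⁴ gives L_K/L_N = (8.00)² × (0.7444)⁴ = 64.00 × 0.3070 = 19.65.

19.6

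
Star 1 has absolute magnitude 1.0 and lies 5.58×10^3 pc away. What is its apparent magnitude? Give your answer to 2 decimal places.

14.73

m = M + 5 log₁₀(d/10 pc) = 1.0 + 5 log₁₀(5.58×10^3/10)
  = 1.0 + 5 × 2.747 = 1.0 + 13.73 = 14.73.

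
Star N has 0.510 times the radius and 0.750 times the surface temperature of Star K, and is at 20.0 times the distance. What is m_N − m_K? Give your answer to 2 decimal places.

L_N/L_K = (0.510)²(0.750)⁴ = 0.08230.
F_N/F_K = (L_N/L_K)/(d_N/d_K)² = 0.08230/400.0 = 2.057×10^-4.
m_N − m_K = −2.5 log₁₀(2.057×10^-4) = 9.22.

9.22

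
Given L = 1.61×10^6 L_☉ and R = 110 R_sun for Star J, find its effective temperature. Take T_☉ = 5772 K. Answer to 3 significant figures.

T/T_☉ = (L/L_☉)^(1/4) / (R/R_☉)^(1/2)
T = 5772 × (1.61×10^6)^(1/4) / √(110) = 5772 × 35.62 / 10.49 = 1.960×10^4 K.

1.96×10^4 K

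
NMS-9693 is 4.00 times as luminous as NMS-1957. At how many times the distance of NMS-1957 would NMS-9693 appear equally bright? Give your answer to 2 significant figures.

2.0

Equal flux requires L_NMS-9693/d_NMS-9693² = L_NMS-1957/d_NMS-1957², so d_NMS-9693/d_NMS-1957 = √(L_NMS-9693/L_NMS-1957)
= √(4.00) = 2.000.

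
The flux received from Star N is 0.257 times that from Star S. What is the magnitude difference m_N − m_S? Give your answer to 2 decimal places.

m_N − m_S = −2.5 log₁₀(F_N/F_S) = −2.5 log₁₀(0.257) = −2.5 × (-0.590) = 1.475.

1.48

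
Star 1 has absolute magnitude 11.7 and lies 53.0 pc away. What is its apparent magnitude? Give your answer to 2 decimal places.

m = M + 5 log₁₀(d/10 pc) = 11.7 + 5 log₁₀(53.0/10)
  = 11.7 + 5 × 0.724 = 11.7 + 3.62 = 15.32.

15.32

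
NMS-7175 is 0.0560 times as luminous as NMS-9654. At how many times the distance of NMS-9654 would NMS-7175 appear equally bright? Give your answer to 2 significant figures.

Equal flux requires L_NMS-7175/d_NMS-7175² = L_NMS-9654/d_NMS-9654², so d_NMS-7175/d_NMS-9654 = √(L_NMS-7175/L_NMS-9654)
= √(0.0560) = 0.2366.

0.24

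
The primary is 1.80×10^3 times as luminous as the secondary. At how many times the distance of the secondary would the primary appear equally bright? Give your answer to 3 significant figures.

Equal flux requires L_p/d_p² = L_s/d_s², so d_p/d_s = √(L_p/L_s)
= √(1.80×10^3) = 42.43.

42.4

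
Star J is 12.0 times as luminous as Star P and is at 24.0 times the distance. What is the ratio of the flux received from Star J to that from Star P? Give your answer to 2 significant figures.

0.021

F = L/(4πd²), so F_J/F_P = (L_J/L_P) / (d_J/d_P)²
= 12.0 / (24.0)² = 12.0 / 576.0 = 0.02083.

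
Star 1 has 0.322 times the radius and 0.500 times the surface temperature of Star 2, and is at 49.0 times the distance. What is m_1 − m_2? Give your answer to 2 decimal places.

L_1/L_2 = (0.322)²(0.500)⁴ = 0.006480.
F_1/F_2 = (L_1/L_2)/(d_1/d_2)² = 0.006480/2401 = 2.699×10^-6.
m_1 − m_2 = −2.5 log₁₀(2.699×10^-6) = 13.92.

13.92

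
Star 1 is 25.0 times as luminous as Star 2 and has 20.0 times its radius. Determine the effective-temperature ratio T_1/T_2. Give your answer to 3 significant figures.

L ∝ R²T⁴ gives T ∝ (L/R²)^(1/4), so
T_1/T_2 = (25.0 / 20.0²)^(1/4) = (0.06250)^(1/4) = 0.5000.

0.500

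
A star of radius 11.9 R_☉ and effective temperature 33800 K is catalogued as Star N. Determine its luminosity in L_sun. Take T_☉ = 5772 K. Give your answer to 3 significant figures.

L/L_☉ = (R/R_☉)² (T/T_☉)⁴ = (11.9)² × (33800/5772)⁴
       = 141.6 × (5.856)⁴ = 141.6 × 1176 = 1.665×10^5.

1.67×10^5 L_sun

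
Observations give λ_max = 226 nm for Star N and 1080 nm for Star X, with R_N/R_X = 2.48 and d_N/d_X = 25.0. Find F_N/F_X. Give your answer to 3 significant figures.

5.13

Wien's law: T_N/T_X = λ_X/λ_N = 1080/226 = 4.779.
L_N/L_X = (R_N/R_X)²(T_N/T_X)⁴ = (2.48)²(4.779)⁴ = 3207.
F_N/F_X = (L_N/L_X)/(d_N/d_X)² = 3207/(25.0)² = 5.132.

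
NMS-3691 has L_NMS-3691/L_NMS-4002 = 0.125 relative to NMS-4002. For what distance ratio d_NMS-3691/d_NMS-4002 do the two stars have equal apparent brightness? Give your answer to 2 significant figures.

Equal flux requires L_NMS-3691/d_NMS-3691² = L_NMS-4002/d_NMS-4002², so d_NMS-3691/d_NMS-4002 = √(L_NMS-3691/L_NMS-4002)
= √(0.125) = 0.3536.

0.35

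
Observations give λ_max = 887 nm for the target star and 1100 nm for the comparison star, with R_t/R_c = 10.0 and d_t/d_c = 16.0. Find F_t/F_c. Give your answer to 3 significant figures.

Wien's law: T_t/T_c = λ_c/λ_t = 1100/887 = 1.240.
L_t/L_c = (R_t/R_c)²(T_t/T_c)⁴ = (10.0)²(1.240)⁴ = 236.5.
F_t/F_c = (L_t/L_c)/(d_t/d_c)² = 236.5/(16.0)² = 0.9239.

0.924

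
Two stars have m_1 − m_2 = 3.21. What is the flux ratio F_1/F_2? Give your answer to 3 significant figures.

0.0520

F_1/F_2 = 10^(−(m_1 − m_2)/2.5) = 10^(-3.21/2.5) = 10^-1.284 = 0.05200.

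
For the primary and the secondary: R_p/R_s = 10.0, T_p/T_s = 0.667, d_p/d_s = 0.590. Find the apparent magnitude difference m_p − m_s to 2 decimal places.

-4.39

L_p/L_s = (10.0)²(0.667)⁴ = 19.79.
F_p/F_s = (L_p/L_s)/(d_p/d_s)² = 19.79/0.3481 = 56.86.
m_p − m_s = −2.5 log₁₀(56.86) = -4.39.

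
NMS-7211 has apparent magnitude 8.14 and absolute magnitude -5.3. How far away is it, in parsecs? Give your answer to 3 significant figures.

m − M = 5 log₁₀(d/10 pc)
8.14 − (-5.3) = 13.44 = 5 log₁₀(d/10)
d = 10 × 10^(13.44/5) = 10 × 10^2.688 = 4875 pc.

4.88×10^3 pc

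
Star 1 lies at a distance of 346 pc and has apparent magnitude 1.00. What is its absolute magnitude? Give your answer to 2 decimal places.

-6.70

M = m − 5 log₁₀(d/10 pc) = 1.00 − 5 log₁₀(346/10)
  = 1.00 − 5 × 1.539 = 1.00 − 7.70 = -6.70.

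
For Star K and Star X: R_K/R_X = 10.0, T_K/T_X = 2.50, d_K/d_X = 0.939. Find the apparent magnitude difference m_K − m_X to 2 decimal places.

L_K/L_X = (10.0)²(2.50)⁴ = 3906.
F_K/F_X = (L_K/L_X)/(d_K/d_X)² = 3906/0.8817 = 4430.
m_K − m_X = −2.5 log₁₀(4430) = -9.12.

-9.12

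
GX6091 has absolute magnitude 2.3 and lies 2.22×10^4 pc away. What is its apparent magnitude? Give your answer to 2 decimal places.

m = M + 5 log₁₀(d/10 pc) = 2.3 + 5 log₁₀(2.22×10^4/10)
  = 2.3 + 5 × 3.346 = 2.3 + 16.73 = 19.03.

19.03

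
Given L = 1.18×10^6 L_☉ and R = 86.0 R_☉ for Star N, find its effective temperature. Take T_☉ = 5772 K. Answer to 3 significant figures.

2.05×10^4 K

T/T_☉ = (L/L_☉)^(1/4) / (R/R_☉)^(1/2)
T = 5772 × (1.18×10^6)^(1/4) / √(86.0) = 5772 × 32.96 / 9.274 = 2.051×10^4 K.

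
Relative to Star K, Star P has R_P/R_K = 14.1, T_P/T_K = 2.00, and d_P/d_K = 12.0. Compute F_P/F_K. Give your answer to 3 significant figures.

22.1

L_P/L_K = (R_P/R_K)²(T_P/T_K)⁴ = (14.1)² × (2.00)⁴ = 3181.
F_P/F_K = (L_P/L_K)/(d_P/d_K)² = 3181 / (12.0)² = 22.09.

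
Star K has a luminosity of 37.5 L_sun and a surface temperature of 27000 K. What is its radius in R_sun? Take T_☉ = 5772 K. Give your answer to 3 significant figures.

R/R_☉ = √(L/L_☉) / (T/T_☉)² = √(37.5) / (4.678)²
       = 6.124 / 21.88 = 0.2799.

0.280 R_sun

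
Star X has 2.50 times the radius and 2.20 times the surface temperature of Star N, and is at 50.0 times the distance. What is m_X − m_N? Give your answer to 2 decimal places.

L_X/L_N = (2.50)²(2.20)⁴ = 146.4.
F_X/F_N = (L_X/L_N)/(d_X/d_N)² = 146.4/2500 = 0.05856.
m_X − m_N = −2.5 log₁₀(0.05856) = 3.08.

3.08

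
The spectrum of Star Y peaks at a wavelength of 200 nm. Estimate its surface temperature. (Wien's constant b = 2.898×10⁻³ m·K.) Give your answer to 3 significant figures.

T = b/λ_max = 2.898×10⁻³ / (200×10⁻⁹) = 1.449×10^4 K.

1.45×10^4 K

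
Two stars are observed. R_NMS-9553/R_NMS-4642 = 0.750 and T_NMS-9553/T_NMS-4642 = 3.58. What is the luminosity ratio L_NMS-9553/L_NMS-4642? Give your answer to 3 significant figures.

From the Stefan–Boltzmann law, L ∝ R²T⁴, so
L_NMS-9553/L_NMS-4642 = (R_NMS-9553/R_NMS-4642)² (T_NMS-9553/T_NMS-4642)⁴ = (0.750)² × (3.58)⁴ = 0.5625 × 164.3 = 92.40.

92.4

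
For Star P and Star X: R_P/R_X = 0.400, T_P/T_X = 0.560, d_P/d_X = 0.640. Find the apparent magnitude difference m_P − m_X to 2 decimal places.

3.54

L_P/L_X = (0.400)²(0.560)⁴ = 0.01574.
F_P/F_X = (L_P/L_X)/(d_P/d_X)² = 0.01574/0.4096 = 0.03842.
m_P − m_X = −2.5 log₁₀(0.03842) = 3.54.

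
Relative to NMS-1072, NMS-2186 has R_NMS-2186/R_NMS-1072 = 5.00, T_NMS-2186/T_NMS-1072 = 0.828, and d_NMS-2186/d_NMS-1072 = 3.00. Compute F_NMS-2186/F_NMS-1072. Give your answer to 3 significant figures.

L_NMS-2186/L_NMS-1072 = (R_NMS-2186/R_NMS-1072)²(T_NMS-2186/T_NMS-1072)⁴ = (5.00)² × (0.828)⁴ = 11.75.
F_NMS-2186/F_NMS-1072 = (L_NMS-2186/L_NMS-1072)/(d_NMS-2186/d_NMS-1072)² = 11.75 / (3.00)² = 1.306.

1.31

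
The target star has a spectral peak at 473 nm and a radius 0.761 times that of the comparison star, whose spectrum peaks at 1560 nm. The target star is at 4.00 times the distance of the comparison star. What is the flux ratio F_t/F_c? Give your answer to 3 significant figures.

4.28

Wien's law: T_t/T_c = λ_c/λ_t = 1560/473 = 3.298.
L_t/L_c = (R_t/R_c)²(T_t/T_c)⁴ = (0.761)²(3.298)⁴ = 68.52.
F_t/F_c = (L_t/L_c)/(d_t/d_c)² = 68.52/(4.00)² = 4.283.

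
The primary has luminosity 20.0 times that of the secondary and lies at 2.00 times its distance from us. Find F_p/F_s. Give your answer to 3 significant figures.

F = L/(4πd²), so F_p/F_s = (L_p/L_s) / (d_p/d_s)²
= 20.0 / (2.00)² = 20.0 / 4.000 = 5.000.

5.00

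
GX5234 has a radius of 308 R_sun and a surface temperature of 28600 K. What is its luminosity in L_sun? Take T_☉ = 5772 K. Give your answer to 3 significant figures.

5.72×10^7 L_sun

L/L_☉ = (R/R_☉)² (T/T_☉)⁴ = (308)² × (28600/5772)⁴
       = 9.486×10^4 × (4.955)⁴ = 9.486×10^4 × 602.8 = 5.718×10^7.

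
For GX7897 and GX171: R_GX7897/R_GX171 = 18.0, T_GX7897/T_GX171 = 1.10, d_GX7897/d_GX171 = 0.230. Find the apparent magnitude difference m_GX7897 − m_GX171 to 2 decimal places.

L_GX7897/L_GX171 = (18.0)²(1.10)⁴ = 474.4.
F_GX7897/F_GX171 = (L_GX7897/L_GX171)/(d_GX7897/d_GX171)² = 474.4/0.05290 = 8967.
m_GX7897 − m_GX171 = −2.5 log₁₀(8967) = -9.88.

-9.88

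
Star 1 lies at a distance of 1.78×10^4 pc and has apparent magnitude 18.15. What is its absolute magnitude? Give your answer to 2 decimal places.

1.90

M = m − 5 log₁₀(d/10 pc) = 18.15 − 5 log₁₀(1.78×10^4/10)
  = 18.15 − 5 × 3.250 = 18.15 − 16.25 = 1.90.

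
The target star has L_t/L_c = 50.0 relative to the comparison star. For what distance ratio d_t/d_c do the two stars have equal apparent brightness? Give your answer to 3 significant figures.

Equal flux requires L_t/d_t² = L_c/d_c², so d_t/d_c = √(L_t/L_c)
= √(50.0) = 7.071.

7.07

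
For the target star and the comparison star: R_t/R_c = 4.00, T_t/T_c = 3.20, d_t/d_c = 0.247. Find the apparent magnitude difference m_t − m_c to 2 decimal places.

-11.10

L_t/L_c = (4.00)²(3.20)⁴ = 1678.
F_t/F_c = (L_t/L_c)/(d_t/d_c)² = 1678/0.06101 = 2.750×10^4.
m_t − m_c = −2.5 log₁₀(2.750×10^4) = -11.10.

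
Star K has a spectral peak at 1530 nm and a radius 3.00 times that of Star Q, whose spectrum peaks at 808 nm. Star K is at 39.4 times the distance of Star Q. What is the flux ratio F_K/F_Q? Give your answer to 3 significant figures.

Wien's law: T_K/T_Q = λ_Q/λ_K = 808/1530 = 0.5281.
L_K/L_Q = (R_K/R_Q)²(T_K/T_Q)⁴ = (3.00)²(0.5281)⁴ = 0.7000.
F_K/F_Q = (L_K/L_Q)/(d_K/d_Q)² = 0.7000/(39.4)² = 4.510×10^-4.

4.51×10^-4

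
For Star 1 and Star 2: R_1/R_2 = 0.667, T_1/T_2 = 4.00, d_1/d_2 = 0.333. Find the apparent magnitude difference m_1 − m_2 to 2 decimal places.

-7.53

L_1/L_2 = (0.667)²(4.00)⁴ = 113.9.
F_1/F_2 = (L_1/L_2)/(d_1/d_2)² = 113.9/0.1109 = 1027.
m_1 − m_2 = −2.5 log₁₀(1027) = -7.53.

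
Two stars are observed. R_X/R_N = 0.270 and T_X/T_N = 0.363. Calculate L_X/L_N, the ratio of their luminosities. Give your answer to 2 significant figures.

From the Stefan–Boltzmann law, L ∝ R²T⁴, so
L_X/L_N = (R_X/R_N)² (T_X/T_N)⁴ = (0.270)² × (0.363)⁴ = 0.07290 × 0.01736 = 0.001266.

0.0013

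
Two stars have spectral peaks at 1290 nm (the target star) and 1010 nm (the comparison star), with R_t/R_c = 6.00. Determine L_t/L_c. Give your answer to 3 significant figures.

Wien's law gives T ∝ 1/λ_max, so T_t/T_c = λ_c/λ_t = 1010/1290 = 0.7829.
Then L ∝ R²T⁴ gives L_t/L_c = (6.00)² × (0.7829)⁴ = 36.00 × 0.3758 = 13.53.

13.5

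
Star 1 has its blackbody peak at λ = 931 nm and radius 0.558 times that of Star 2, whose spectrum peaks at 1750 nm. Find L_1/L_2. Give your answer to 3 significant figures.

Wien's law gives T ∝ 1/λ_max, so T_1/T_2 = λ_2/λ_1 = 1750/931 = 1.880.
Then L ∝ R²T⁴ gives L_1/L_2 = (0.558)² × (1.880)⁴ = 0.3114 × 12.48 = 3.887.

3.89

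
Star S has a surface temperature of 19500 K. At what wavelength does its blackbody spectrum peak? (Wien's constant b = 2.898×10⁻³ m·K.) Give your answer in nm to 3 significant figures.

λ_max = b/T = 2.898×10⁻³ / 19500 = 1.49×10^-7 m = 148.6 nm.

149 nm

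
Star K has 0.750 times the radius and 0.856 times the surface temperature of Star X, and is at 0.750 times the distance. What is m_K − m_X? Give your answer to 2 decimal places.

0.68

L_K/L_X = (0.750)²(0.856)⁴ = 0.3020.
F_K/F_X = (L_K/L_X)/(d_K/d_X)² = 0.3020/0.5625 = 0.5369.
m_K − m_X = −2.5 log₁₀(0.5369) = 0.68.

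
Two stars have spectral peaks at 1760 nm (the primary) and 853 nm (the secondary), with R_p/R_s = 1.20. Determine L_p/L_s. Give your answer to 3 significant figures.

0.0795

Wien's law gives T ∝ 1/λ_max, so T_p/T_s = λ_s/λ_p = 853/1760 = 0.4847.
Then L ∝ R²T⁴ gives L_p/L_s = (1.20)² × (0.4847)⁴ = 1.440 × 0.05518 = 0.07945.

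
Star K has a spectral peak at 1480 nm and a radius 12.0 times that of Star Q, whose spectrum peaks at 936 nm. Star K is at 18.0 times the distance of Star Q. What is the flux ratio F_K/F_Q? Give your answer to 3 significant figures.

0.0711

Wien's law: T_K/T_Q = λ_Q/λ_K = 936/1480 = 0.6324.
L_K/L_Q = (R_K/R_Q)²(T_K/T_Q)⁴ = (12.0)²(0.6324)⁴ = 23.04.
F_K/F_Q = (L_K/L_Q)/(d_K/d_Q)² = 23.04/(18.0)² = 0.07110.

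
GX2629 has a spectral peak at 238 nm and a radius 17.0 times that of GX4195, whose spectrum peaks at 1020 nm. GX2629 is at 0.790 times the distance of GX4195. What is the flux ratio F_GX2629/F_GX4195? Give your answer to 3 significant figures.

1.56×10^5

Wien's law: T_GX2629/T_GX4195 = λ_GX4195/λ_GX2629 = 1020/238 = 4.286.
L_GX2629/L_GX4195 = (R_GX2629/R_GX4195)²(T_GX2629/T_GX4195)⁴ = (17.0)²(4.286)⁴ = 9.750×10^4.
F_GX2629/F_GX4195 = (L_GX2629/L_GX4195)/(d_GX2629/d_GX4195)² = 9.750×10^4/(0.790)² = 1.562×10^5.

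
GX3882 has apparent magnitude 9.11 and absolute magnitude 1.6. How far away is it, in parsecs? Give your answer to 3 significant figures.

318 pc

m − M = 5 log₁₀(d/10 pc)
9.11 − (1.6) = 7.51 = 5 log₁₀(d/10)
d = 10 × 10^(7.51/5) = 10 × 10^1.502 = 317.7 pc.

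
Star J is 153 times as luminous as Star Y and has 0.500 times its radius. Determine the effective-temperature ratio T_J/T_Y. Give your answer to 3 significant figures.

L ∝ R²T⁴ gives T ∝ (L/R²)^(1/4), so
T_J/T_Y = (153 / 0.500²)^(1/4) = (612.0)^(1/4) = 4.974.

4.97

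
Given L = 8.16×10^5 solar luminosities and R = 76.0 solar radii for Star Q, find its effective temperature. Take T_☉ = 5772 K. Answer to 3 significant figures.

T/T_☉ = (L/L_☉)^(1/4) / (R/R_☉)^(1/2)
T = 5772 × (8.16×10^5)^(1/4) / √(76.0) = 5772 × 30.06 / 8.718 = 1.990×10^4 K.

1.99×10^4 K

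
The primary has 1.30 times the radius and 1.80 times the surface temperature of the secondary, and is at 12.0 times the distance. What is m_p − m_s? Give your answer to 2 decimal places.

L_p/L_s = (1.30)²(1.80)⁴ = 17.74.
F_p/F_s = (L_p/L_s)/(d_p/d_s)² = 17.74/144.0 = 0.1232.
m_p − m_s = −2.5 log₁₀(0.1232) = 2.27.

2.27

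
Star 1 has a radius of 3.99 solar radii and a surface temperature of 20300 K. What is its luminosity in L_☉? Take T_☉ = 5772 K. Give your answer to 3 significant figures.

2.44×10^3 L_☉

L/L_☉ = (R/R_☉)² (T/T_☉)⁴ = (3.99)² × (20300/5772)⁴
       = 15.92 × (3.517)⁴ = 15.92 × 153.0 = 2436.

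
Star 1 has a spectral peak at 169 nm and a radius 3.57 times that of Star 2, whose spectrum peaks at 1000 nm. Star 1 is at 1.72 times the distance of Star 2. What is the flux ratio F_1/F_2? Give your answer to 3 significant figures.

Wien's law: T_1/T_2 = λ_2/λ_1 = 1000/169 = 5.917.
L_1/L_2 = (R_1/R_2)²(T_1/T_2)⁴ = (3.57)²(5.917)⁴ = 1.562×10^4.
F_1/F_2 = (L_1/L_2)/(d_1/d_2)² = 1.562×10^4/(1.72)² = 5281.

5.28×10^3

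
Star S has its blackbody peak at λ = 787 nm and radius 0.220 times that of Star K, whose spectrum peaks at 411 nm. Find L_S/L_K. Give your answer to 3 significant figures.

Wien's law gives T ∝ 1/λ_max, so T_S/T_K = λ_K/λ_S = 411/787 = 0.5222.
Then L ∝ R²T⁴ gives L_S/L_K = (0.220)² × (0.5222)⁴ = 0.04840 × 0.07438 = 0.003600.

0.00360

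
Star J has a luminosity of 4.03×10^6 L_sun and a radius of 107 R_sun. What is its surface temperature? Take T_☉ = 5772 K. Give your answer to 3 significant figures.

2.50×10^4 K

T/T_☉ = (L/L_☉)^(1/4) / (R/R_☉)^(1/2)
T = 5772 × (4.03×10^6)^(1/4) / √(107) = 5772 × 44.80 / 10.34 = 2.500×10^4 K.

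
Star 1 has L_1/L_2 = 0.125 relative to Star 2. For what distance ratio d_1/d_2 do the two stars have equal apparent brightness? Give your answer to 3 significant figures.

Equal flux requires L_1/d_1² = L_2/d_2², so d_1/d_2 = √(L_1/L_2)
= √(0.125) = 0.3536.

0.354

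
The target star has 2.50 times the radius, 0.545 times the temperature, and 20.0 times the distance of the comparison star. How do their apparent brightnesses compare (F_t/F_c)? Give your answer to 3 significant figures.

L_t/L_c = (R_t/R_c)²(T_t/T_c)⁴ = (2.50)² × (0.545)⁴ = 0.5514.
F_t/F_c = (L_t/L_c)/(d_t/d_c)² = 0.5514 / (20.0)² = 0.001378.

0.00138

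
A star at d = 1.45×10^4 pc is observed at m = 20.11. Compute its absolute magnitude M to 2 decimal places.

4.30

M = m − 5 log₁₀(d/10 pc) = 20.11 − 5 log₁₀(1.45×10^4/10)
  = 20.11 − 5 × 3.161 = 20.11 − 15.81 = 4.30.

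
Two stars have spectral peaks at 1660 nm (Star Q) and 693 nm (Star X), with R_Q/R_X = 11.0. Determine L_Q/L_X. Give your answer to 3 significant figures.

3.68

Wien's law gives T ∝ 1/λ_max, so T_Q/T_X = λ_X/λ_Q = 693/1660 = 0.4175.
Then L ∝ R²T⁴ gives L_Q/L_X = (11.0)² × (0.4175)⁴ = 121.0 × 0.03037 = 3.675.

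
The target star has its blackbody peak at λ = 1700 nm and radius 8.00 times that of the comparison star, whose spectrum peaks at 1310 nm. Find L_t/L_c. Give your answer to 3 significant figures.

22.6

Wien's law gives T ∝ 1/λ_max, so T_t/T_c = λ_c/λ_t = 1310/1700 = 0.7706.
Then L ∝ R²T⁴ gives L_t/L_c = (8.00)² × (0.7706)⁴ = 64.00 × 0.3526 = 22.57.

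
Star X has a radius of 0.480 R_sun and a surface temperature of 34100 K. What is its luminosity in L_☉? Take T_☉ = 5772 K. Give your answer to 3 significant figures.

281 L_☉

L/L_☉ = (R/R_☉)² (T/T_☉)⁴ = (0.480)² × (34100/5772)⁴
       = 0.2304 × (5.908)⁴ = 0.2304 × 1218 = 280.7.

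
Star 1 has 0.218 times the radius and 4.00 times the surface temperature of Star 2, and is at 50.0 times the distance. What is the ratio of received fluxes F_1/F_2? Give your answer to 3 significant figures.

L_1/L_2 = (R_1/R_2)²(T_1/T_2)⁴ = (0.218)² × (4.00)⁴ = 12.17.
F_1/F_2 = (L_1/L_2)/(d_1/d_2)² = 12.17 / (50.0)² = 0.004866.

0.00487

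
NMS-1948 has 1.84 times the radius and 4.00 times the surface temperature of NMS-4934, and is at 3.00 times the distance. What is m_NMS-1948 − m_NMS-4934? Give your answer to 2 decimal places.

L_NMS-1948/L_NMS-4934 = (1.84)²(4.00)⁴ = 866.7.
F_NMS-1948/F_NMS-4934 = (L_NMS-1948/L_NMS-4934)/(d_NMS-1948/d_NMS-4934)² = 866.7/9.000 = 96.30.
m_NMS-1948 − m_NMS-4934 = −2.5 log₁₀(96.30) = -4.96.

-4.96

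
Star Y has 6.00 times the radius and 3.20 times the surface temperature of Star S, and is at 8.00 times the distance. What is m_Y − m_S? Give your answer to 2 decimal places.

L_Y/L_S = (6.00)²(3.20)⁴ = 3775.
F_Y/F_S = (L_Y/L_S)/(d_Y/d_S)² = 3775/64.00 = 58.98.
m_Y − m_S = −2.5 log₁₀(58.98) = -4.43.

-4.43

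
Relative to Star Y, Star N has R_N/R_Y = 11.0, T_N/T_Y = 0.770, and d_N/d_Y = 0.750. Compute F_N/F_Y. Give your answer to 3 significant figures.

75.6

L_N/L_Y = (R_N/R_Y)²(T_N/T_Y)⁴ = (11.0)² × (0.770)⁴ = 42.54.
F_N/F_Y = (L_N/L_Y)/(d_N/d_Y)² = 42.54 / (0.750)² = 75.62.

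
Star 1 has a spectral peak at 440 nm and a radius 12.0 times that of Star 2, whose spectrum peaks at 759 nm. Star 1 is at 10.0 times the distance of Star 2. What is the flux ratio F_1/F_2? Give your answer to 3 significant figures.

12.8

Wien's law: T_1/T_2 = λ_2/λ_1 = 759/440 = 1.725.
L_1/L_2 = (R_1/R_2)²(T_1/T_2)⁴ = (12.0)²(1.725)⁴ = 1275.
F_1/F_2 = (L_1/L_2)/(d_1/d_2)² = 1275/(10.0)² = 12.75.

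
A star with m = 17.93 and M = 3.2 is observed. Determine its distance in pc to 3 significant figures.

m − M = 5 log₁₀(d/10 pc)
17.93 − (3.2) = 14.73 = 5 log₁₀(d/10)
d = 10 × 10^(14.73/5) = 10 × 10^2.946 = 8831 pc.

8.83×10^3 pc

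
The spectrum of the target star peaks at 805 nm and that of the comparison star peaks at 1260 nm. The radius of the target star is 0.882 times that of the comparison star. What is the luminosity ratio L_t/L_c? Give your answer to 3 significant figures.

Wien's law gives T ∝ 1/λ_max, so T_t/T_c = λ_c/λ_t = 1260/805 = 1.565.
Then L ∝ R²T⁴ gives L_t/L_c = (0.882)² × (1.565)⁴ = 0.7779 × 6.002 = 4.669.

4.67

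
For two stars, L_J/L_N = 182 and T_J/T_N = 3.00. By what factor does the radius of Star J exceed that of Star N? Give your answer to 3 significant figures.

L ∝ R²T⁴ gives R ∝ √L / T², so
R_J/R_N = √(182) / (3.00)² = 13.49 / 9.000 = 1.499.

1.50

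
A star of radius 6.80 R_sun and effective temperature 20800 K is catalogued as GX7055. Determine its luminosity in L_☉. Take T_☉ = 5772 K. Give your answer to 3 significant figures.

7.80×10^3 L_☉

L/L_☉ = (R/R_☉)² (T/T_☉)⁴ = (6.80)² × (20800/5772)⁴
       = 46.24 × (3.604)⁴ = 46.24 × 168.6 = 7798.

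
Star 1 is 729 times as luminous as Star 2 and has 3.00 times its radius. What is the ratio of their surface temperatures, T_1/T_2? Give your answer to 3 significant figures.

3.00

L ∝ R²T⁴ gives T ∝ (L/R²)^(1/4), so
T_1/T_2 = (729 / 3.00²)^(1/4) = (81.00)^(1/4) = 3.000.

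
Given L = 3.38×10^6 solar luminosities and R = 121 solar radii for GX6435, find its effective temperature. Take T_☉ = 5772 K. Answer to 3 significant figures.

2.25×10^4 K

T/T_☉ = (L/L_☉)^(1/4) / (R/R_☉)^(1/2)
T = 5772 × (3.38×10^6)^(1/4) / √(121) = 5772 × 42.88 / 11.00 = 2.250×10^4 K.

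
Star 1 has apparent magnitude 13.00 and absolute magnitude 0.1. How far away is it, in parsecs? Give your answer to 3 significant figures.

3.80×10^3 pc

m − M = 5 log₁₀(d/10 pc)
13.00 − (0.1) = 12.90 = 5 log₁₀(d/10)
d = 10 × 10^(12.90/5) = 10 × 10^2.580 = 3802 pc.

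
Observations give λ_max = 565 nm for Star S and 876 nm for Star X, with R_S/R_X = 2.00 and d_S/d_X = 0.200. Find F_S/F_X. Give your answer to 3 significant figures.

578

Wien's law: T_S/T_X = λ_X/λ_S = 876/565 = 1.550.
L_S/L_X = (R_S/R_X)²(T_S/T_X)⁴ = (2.00)²(1.550)⁴ = 23.11.
F_S/F_X = (L_S/L_X)/(d_S/d_X)² = 23.11/(0.200)² = 577.9.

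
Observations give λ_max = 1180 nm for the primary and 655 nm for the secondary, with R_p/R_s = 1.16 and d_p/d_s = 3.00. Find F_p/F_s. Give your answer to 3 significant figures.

0.0142

Wien's law: T_p/T_s = λ_s/λ_p = 655/1180 = 0.5551.
L_p/L_s = (R_p/R_s)²(T_p/T_s)⁴ = (1.16)²(0.5551)⁴ = 0.1277.
F_p/F_s = (L_p/L_s)/(d_p/d_s)² = 0.1277/(3.00)² = 0.01419.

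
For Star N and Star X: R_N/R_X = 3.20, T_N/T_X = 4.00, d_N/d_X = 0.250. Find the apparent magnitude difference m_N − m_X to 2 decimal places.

-11.56

L_N/L_X = (3.20)²(4.00)⁴ = 2621.
F_N/F_X = (L_N/L_X)/(d_N/d_X)² = 2621/0.06250 = 4.194×10^4.
m_N − m_X = −2.5 log₁₀(4.194×10^4) = -11.56.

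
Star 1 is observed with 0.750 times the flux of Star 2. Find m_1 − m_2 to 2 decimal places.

0.31

m_1 − m_2 = −2.5 log₁₀(F_1/F_2) = −2.5 log₁₀(0.750) = −2.5 × (-0.125) = 0.312.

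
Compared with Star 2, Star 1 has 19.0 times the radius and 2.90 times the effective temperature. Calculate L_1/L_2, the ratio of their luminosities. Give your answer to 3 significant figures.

From the Stefan–Boltzmann law, L ∝ R²T⁴, so
L_1/L_2 = (R_1/R_2)² (T_1/T_2)⁴ = (19.0)² × (2.90)⁴ = 361.0 × 70.73 = 2.553×10^4.

2.55×10^4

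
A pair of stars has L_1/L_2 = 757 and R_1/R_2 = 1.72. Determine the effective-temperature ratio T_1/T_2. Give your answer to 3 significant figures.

L ∝ R²T⁴ gives T ∝ (L/R²)^(1/4), so
T_1/T_2 = (757 / 1.72²)^(1/4) = (255.9)^(1/4) = 4.000.

4.00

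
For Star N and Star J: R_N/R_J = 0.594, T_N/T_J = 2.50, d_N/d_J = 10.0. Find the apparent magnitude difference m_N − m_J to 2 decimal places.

L_N/L_J = (0.594)²(2.50)⁴ = 13.78.
F_N/F_J = (L_N/L_J)/(d_N/d_J)² = 13.78/100.0 = 0.1378.
m_N − m_J = −2.5 log₁₀(0.1378) = 2.15.

2.15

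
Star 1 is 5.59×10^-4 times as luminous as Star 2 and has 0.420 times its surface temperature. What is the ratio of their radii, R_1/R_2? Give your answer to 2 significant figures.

0.13

L ∝ R²T⁴ gives R ∝ √L / T², so
R_1/R_2 = √(5.59×10^-4) / (0.420)² = 0.02364 / 0.1764 = 0.1340.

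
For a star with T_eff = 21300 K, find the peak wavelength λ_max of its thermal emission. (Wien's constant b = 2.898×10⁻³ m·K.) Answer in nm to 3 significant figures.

λ_max = b/T = 2.898×10⁻³ / 21300 = 1.36×10^-7 m = 136.1 nm.

136 nm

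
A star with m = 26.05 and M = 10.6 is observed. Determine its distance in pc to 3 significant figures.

m − M = 5 log₁₀(d/10 pc)
26.05 − (10.6) = 15.45 = 5 log₁₀(d/10)
d = 10 × 10^(15.45/5) = 10 × 10^3.090 = 1.230×10^4 pc.

1.23×10^4 pc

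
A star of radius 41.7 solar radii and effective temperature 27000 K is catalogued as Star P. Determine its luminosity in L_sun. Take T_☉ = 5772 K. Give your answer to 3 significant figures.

L/L_☉ = (R/R_☉)² (T/T_☉)⁴ = (41.7)² × (27000/5772)⁴
       = 1739 × (4.678)⁴ = 1739 × 478.8 = 8.326×10^5.

8.33×10^5 L_sun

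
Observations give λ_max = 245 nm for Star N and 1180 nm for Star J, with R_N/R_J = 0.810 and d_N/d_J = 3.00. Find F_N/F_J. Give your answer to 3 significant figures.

39.2

Wien's law: T_N/T_J = λ_J/λ_N = 1180/245 = 4.816.
L_N/L_J = (R_N/R_J)²(T_N/T_J)⁴ = (0.810)²(4.816)⁴ = 353.0.
F_N/F_J = (L_N/L_J)/(d_N/d_J)² = 353.0/(3.00)² = 39.23.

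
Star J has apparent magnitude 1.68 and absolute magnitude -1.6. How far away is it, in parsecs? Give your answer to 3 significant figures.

m − M = 5 log₁₀(d/10 pc)
1.68 − (-1.6) = 3.28 = 5 log₁₀(d/10)
d = 10 × 10^(3.28/5) = 10 × 10^0.656 = 45.29 pc.

45.3 pc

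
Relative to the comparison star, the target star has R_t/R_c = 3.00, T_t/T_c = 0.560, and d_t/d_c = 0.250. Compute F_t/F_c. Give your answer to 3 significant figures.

L_t/L_c = (R_t/R_c)²(T_t/T_c)⁴ = (3.00)² × (0.560)⁴ = 0.8851.
F_t/F_c = (L_t/L_c)/(d_t/d_c)² = 0.8851 / (0.250)² = 14.16.

14.2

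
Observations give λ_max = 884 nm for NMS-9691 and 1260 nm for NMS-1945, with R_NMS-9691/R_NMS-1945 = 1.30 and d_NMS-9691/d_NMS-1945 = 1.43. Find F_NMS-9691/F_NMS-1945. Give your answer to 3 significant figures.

Wien's law: T_NMS-9691/T_NMS-1945 = λ_NMS-1945/λ_NMS-9691 = 1260/884 = 1.425.
L_NMS-9691/L_NMS-1945 = (R_NMS-9691/R_NMS-1945)²(T_NMS-9691/T_NMS-1945)⁴ = (1.30)²(1.425)⁴ = 6.975.
F_NMS-9691/F_NMS-1945 = (L_NMS-9691/L_NMS-1945)/(d_NMS-9691/d_NMS-1945)² = 6.975/(1.43)² = 3.411.

3.41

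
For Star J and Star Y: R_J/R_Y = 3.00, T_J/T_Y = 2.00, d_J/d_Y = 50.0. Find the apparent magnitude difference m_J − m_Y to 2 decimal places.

3.10

L_J/L_Y = (3.00)²(2.00)⁴ = 144.0.
F_J/F_Y = (L_J/L_Y)/(d_J/d_Y)² = 144.0/2500 = 0.05760.
m_J − m_Y = −2.5 log₁₀(0.05760) = 3.10.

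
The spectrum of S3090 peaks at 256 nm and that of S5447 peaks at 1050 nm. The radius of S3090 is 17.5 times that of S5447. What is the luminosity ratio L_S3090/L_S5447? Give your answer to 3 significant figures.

8.67×10^4

Wien's law gives T ∝ 1/λ_max, so T_S3090/T_S5447 = λ_S5447/λ_S3090 = 1050/256 = 4.102.
Then L ∝ R²T⁴ gives L_S3090/L_S5447 = (17.5)² × (4.102)⁴ = 306.2 × 283.0 = 8.667×10^4.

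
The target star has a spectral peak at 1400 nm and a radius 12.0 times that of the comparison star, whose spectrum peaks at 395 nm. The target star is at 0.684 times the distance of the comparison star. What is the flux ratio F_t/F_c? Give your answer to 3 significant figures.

Wien's law: T_t/T_c = λ_c/λ_t = 395/1400 = 0.2821.
L_t/L_c = (R_t/R_c)²(T_t/T_c)⁴ = (12.0)²(0.2821)⁴ = 0.9125.
F_t/F_c = (L_t/L_c)/(d_t/d_c)² = 0.9125/(0.684)² = 1.950.

1.95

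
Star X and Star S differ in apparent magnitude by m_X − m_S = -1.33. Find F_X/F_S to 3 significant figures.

3.40

F_X/F_S = 10^(−(m_X − m_S)/2.5) = 10^(1.33/2.5) = 10^0.532 = 3.404.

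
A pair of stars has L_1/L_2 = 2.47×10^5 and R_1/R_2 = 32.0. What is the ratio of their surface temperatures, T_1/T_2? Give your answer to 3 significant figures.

3.94

L ∝ R²T⁴ gives T ∝ (L/R²)^(1/4), so
T_1/T_2 = (2.47×10^5 / 32.0²)^(1/4) = (241.2)^(1/4) = 3.941.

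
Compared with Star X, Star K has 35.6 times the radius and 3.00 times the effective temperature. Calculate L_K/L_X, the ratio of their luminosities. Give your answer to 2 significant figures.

1.0×10^5

From the Stefan–Boltzmann law, L ∝ R²T⁴, so
L_K/L_X = (R_K/R_X)² (T_K/T_X)⁴ = (35.6)² × (3.00)⁴ = 1267 × 81.00 = 1.027×10^5.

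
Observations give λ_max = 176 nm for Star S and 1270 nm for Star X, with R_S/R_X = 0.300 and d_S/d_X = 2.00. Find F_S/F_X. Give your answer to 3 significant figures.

Wien's law: T_S/T_X = λ_X/λ_S = 1270/176 = 7.216.
L_S/L_X = (R_S/R_X)²(T_S/T_X)⁴ = (0.300)²(7.216)⁴ = 244.0.
F_S/F_X = (L_S/L_X)/(d_S/d_X)² = 244.0/(2.00)² = 61.00.

61.0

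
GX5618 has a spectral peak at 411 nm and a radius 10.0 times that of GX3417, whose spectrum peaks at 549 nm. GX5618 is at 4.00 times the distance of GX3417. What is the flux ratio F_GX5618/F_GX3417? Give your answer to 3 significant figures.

Wien's law: T_GX5618/T_GX3417 = λ_GX3417/λ_GX5618 = 549/411 = 1.336.
L_GX5618/L_GX3417 = (R_GX5618/R_GX3417)²(T_GX5618/T_GX3417)⁴ = (10.0)²(1.336)⁴ = 318.4.
F_GX5618/F_GX3417 = (L_GX5618/L_GX3417)/(d_GX5618/d_GX3417)² = 318.4/(4.00)² = 19.90.

19.9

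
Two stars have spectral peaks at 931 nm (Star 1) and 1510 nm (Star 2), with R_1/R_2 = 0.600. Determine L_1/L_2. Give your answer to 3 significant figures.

2.49

Wien's law gives T ∝ 1/λ_max, so T_1/T_2 = λ_2/λ_1 = 1510/931 = 1.622.
Then L ∝ R²T⁴ gives L_1/L_2 = (0.600)² × (1.622)⁴ = 0.3600 × 6.920 = 2.491.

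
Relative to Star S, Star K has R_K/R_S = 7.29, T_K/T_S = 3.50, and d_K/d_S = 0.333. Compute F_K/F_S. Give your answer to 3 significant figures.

L_K/L_S = (R_K/R_S)²(T_K/T_S)⁴ = (7.29)² × (3.50)⁴ = 7975.
F_K/F_S = (L_K/L_S)/(d_K/d_S)² = 7975 / (0.333)² = 7.192×10^4.

7.19×10^4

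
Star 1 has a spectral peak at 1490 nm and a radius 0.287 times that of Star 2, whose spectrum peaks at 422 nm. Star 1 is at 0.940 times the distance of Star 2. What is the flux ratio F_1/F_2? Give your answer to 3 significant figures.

Wien's law: T_1/T_2 = λ_2/λ_1 = 422/1490 = 0.2832.
L_1/L_2 = (R_1/R_2)²(T_1/T_2)⁴ = (0.287)²(0.2832)⁴ = 5.300×10^-4.
F_1/F_2 = (L_1/L_2)/(d_1/d_2)² = 5.300×10^-4/(0.940)² = 5.998×10^-4.

6.00×10^-4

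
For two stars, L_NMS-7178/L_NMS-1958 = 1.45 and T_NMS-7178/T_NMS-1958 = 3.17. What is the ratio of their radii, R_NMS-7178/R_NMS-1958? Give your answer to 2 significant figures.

L ∝ R²T⁴ gives R ∝ √L / T², so
R_NMS-7178/R_NMS-1958 = √(1.45) / (3.17)² = 1.204 / 10.05 = 0.1198.

0.12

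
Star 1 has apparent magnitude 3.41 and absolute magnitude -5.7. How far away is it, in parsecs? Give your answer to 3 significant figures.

664 pc

m − M = 5 log₁₀(d/10 pc)
3.41 − (-5.7) = 9.11 = 5 log₁₀(d/10)
d = 10 × 10^(9.11/5) = 10 × 10^1.822 = 663.7 pc.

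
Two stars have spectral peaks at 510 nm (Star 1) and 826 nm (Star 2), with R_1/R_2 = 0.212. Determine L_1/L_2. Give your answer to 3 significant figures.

Wien's law gives T ∝ 1/λ_max, so T_1/T_2 = λ_2/λ_1 = 826/510 = 1.620.
Then L ∝ R²T⁴ gives L_1/L_2 = (0.212)² × (1.620)⁴ = 0.04494 × 6.881 = 0.3093.

0.309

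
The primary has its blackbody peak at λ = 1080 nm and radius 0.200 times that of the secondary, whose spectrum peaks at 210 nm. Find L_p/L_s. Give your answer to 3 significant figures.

5.72×10^-5

Wien's law gives T ∝ 1/λ_max, so T_p/T_s = λ_s/λ_p = 210/1080 = 0.1944.
Then L ∝ R²T⁴ gives L_p/L_s = (0.200)² × (0.1944)⁴ = 0.04000 × 0.001429 = 5.718×10^-5.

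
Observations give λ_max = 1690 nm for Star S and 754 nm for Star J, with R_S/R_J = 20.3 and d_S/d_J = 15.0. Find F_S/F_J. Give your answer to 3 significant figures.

0.0726

Wien's law: T_S/T_J = λ_J/λ_S = 754/1690 = 0.4462.
L_S/L_J = (R_S/R_J)²(T_S/T_J)⁴ = (20.3)²(0.4462)⁴ = 16.33.
F_S/F_J = (L_S/L_J)/(d_S/d_J)² = 16.33/(15.0)² = 0.07257.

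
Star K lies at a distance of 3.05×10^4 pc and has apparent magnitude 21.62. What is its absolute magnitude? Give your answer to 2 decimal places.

M = m − 5 log₁₀(d/10 pc) = 21.62 − 5 log₁₀(3.05×10^4/10)
  = 21.62 − 5 × 3.484 = 21.62 − 17.42 = 4.20.

4.20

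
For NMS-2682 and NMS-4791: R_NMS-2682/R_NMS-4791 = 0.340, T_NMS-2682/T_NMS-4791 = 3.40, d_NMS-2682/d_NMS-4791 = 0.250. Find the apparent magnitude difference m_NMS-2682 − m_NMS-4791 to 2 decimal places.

-5.98

L_NMS-2682/L_NMS-4791 = (0.340)²(3.40)⁴ = 15.45.
F_NMS-2682/F_NMS-4791 = (L_NMS-2682/L_NMS-4791)/(d_NMS-2682/d_NMS-4791)² = 15.45/0.06250 = 247.2.
m_NMS-2682 − m_NMS-4791 = −2.5 log₁₀(247.2) = -5.98.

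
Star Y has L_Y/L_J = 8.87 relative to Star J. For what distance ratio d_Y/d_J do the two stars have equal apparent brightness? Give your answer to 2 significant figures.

3.0

Equal flux requires L_Y/d_Y² = L_J/d_J², so d_Y/d_J = √(L_Y/L_J)
= √(8.87) = 2.978.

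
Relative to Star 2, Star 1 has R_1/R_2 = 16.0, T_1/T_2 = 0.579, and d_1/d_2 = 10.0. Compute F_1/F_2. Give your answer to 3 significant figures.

0.288

L_1/L_2 = (R_1/R_2)²(T_1/T_2)⁴ = (16.0)² × (0.579)⁴ = 28.77.
F_1/F_2 = (L_1/L_2)/(d_1/d_2)² = 28.77 / (10.0)² = 0.2877.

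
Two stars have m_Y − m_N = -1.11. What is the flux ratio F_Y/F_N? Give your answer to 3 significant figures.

F_Y/F_N = 10^(−(m_Y − m_N)/2.5) = 10^(1.11/2.5) = 10^0.444 = 2.780.

2.78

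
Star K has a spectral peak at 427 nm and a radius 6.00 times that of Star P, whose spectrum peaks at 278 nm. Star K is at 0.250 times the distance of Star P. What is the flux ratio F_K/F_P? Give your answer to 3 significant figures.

Wien's law: T_K/T_P = λ_P/λ_K = 278/427 = 0.6511.
L_K/L_P = (R_K/R_P)²(T_K/T_P)⁴ = (6.00)²(0.6511)⁴ = 6.468.
F_K/F_P = (L_K/L_P)/(d_K/d_P)² = 6.468/(0.250)² = 103.5.

103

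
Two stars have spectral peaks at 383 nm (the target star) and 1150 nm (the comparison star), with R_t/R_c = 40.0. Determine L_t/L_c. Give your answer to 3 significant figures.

1.30×10^5

Wien's law gives T ∝ 1/λ_max, so T_t/T_c = λ_c/λ_t = 1150/383 = 3.003.
Then L ∝ R²T⁴ gives L_t/L_c = (40.0)² × (3.003)⁴ = 1600 × 81.28 = 1.301×10^5.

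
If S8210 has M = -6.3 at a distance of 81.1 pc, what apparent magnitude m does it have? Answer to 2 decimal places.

-1.75

m = M + 5 log₁₀(d/10 pc) = -6.3 + 5 log₁₀(81.1/10)
  = -6.3 + 5 × 0.909 = -6.3 + 4.55 = -1.75.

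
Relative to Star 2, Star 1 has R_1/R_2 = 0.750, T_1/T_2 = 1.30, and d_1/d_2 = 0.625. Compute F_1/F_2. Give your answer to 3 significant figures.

4.11

L_1/L_2 = (R_1/R_2)²(T_1/T_2)⁴ = (0.750)² × (1.30)⁴ = 1.607.
F_1/F_2 = (L_1/L_2)/(d_1/d_2)² = 1.607 / (0.625)² = 4.113.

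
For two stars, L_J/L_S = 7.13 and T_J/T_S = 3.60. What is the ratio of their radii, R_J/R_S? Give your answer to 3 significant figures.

L ∝ R²T⁴ gives R ∝ √L / T², so
R_J/R_S = √(7.13) / (3.60)² = 2.670 / 12.96 = 0.2060.

0.206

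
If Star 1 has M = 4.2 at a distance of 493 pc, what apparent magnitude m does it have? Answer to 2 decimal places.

m = M + 5 log₁₀(d/10 pc) = 4.2 + 5 log₁₀(493/10)
  = 4.2 + 5 × 1.693 = 4.2 + 8.46 = 12.66.

12.66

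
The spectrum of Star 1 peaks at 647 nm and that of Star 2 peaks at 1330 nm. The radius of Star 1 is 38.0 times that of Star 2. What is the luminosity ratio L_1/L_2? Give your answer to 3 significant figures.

2.58×10^4

Wien's law gives T ∝ 1/λ_max, so T_1/T_2 = λ_2/λ_1 = 1330/647 = 2.056.
Then L ∝ R²T⁴ gives L_1/L_2 = (38.0)² × (2.056)⁴ = 1444 × 17.86 = 2.578×10^4.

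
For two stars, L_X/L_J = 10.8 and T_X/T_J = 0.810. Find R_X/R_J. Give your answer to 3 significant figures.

5.01

L ∝ R²T⁴ gives R ∝ √L / T², so
R_X/R_J = √(10.8) / (0.810)² = 3.286 / 0.6561 = 5.009.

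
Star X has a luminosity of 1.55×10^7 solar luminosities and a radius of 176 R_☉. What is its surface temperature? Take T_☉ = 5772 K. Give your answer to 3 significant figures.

2.73×10^4 K

T/T_☉ = (L/L_☉)^(1/4) / (R/R_☉)^(1/2)
T = 5772 × (1.55×10^7)^(1/4) / √(176) = 5772 × 62.75 / 13.27 = 2.730×10^4 K.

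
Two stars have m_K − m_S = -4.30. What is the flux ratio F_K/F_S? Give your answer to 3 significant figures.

52.5

F_K/F_S = 10^(−(m_K − m_S)/2.5) = 10^(4.30/2.5) = 10^1.720 = 52.48.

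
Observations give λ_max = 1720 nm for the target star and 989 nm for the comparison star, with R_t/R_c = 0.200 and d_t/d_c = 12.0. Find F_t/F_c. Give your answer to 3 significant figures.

Wien's law: T_t/T_c = λ_c/λ_t = 989/1720 = 0.5750.
L_t/L_c = (R_t/R_c)²(T_t/T_c)⁴ = (0.200)²(0.5750)⁴ = 0.004373.
F_t/F_c = (L_t/L_c)/(d_t/d_c)² = 0.004373/(12.0)² = 3.036×10^-5.

3.04×10^-5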